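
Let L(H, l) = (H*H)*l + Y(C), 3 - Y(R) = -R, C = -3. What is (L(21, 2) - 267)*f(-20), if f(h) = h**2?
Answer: 246000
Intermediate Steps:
Y(R) = 3 + R (Y(R) = 3 - (-1)*R = 3 + R)
L(H, l) = l*H**2 (L(H, l) = (H*H)*l + (3 - 3) = H**2*l + 0 = l*H**2 + 0 = l*H**2)
(L(21, 2) - 267)*f(-20) = (2*21**2 - 267)*(-20)**2 = (2*441 - 267)*400 = (882 - 267)*400 = 615*400 = 246000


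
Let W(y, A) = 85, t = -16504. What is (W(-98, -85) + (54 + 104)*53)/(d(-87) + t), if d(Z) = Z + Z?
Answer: -8459/16678 ≈ -0.50720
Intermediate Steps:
d(Z) = 2*Z
(W(-98, -85) + (54 + 104)*53)/(d(-87) + t) = (85 + (54 + 104)*53)/(2*(-87) - 16504) = (85 + 158*53)/(-174 - 16504) = (85 + 8374)/(-16678) = 8459*(-1/16678) = -8459/16678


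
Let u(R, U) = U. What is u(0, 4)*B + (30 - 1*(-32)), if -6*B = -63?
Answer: 104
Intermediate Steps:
B = 21/2 (B = -⅙*(-63) = 21/2 ≈ 10.500)
u(0, 4)*B + (30 - 1*(-32)) = 4*(21/2) + (30 - 1*(-32)) = 42 + (30 + 32) = 42 + 62 = 104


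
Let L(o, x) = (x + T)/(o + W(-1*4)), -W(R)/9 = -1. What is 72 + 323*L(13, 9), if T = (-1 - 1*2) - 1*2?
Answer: 1438/11 ≈ 130.73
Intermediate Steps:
W(R) = 9 (W(R) = -9*(-1) = 9)
T = -5 (T = (-1 - 2) - 2 = -3 - 2 = -5)
L(o, x) = (-5 + x)/(9 + o) (L(o, x) = (x - 5)/(o + 9) = (-5 + x)/(9 + o))
72 + 323*L(13, 9) = 72 + 323*((-5 + 9)/(9 + 13)) = 72 + 323*(4/22) = 72 + 323*((1/22)*4) = 72 + 323*(2/11) = 72 + 646/11 = 1438/11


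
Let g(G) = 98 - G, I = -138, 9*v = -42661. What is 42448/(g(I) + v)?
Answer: -54576/5791 ≈ -9.4243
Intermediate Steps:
v = -42661/9 (v = (⅑)*(-42661) = -42661/9 ≈ -4740.1)
42448/(g(I) + v) = 42448/((98 - 1*(-138)) - 42661/9) = 42448/((98 + 138) - 42661/9) = 42448/(236 - 42661/9) = 42448/(-40537/9) = 42448*(-9/40537) = -54576/5791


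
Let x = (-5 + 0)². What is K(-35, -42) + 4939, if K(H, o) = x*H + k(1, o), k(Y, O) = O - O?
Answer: 4064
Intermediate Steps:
k(Y, O) = 0
x = 25 (x = (-5)² = 25)
K(H, o) = 25*H (K(H, o) = 25*H + 0 = 25*H)
K(-35, -42) + 4939 = 25*(-35) + 4939 = -875 + 4939 = 4064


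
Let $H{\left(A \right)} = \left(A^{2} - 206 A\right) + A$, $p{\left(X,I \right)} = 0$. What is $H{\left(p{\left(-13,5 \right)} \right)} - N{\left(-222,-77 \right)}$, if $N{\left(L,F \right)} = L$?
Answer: $222$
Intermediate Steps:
$H{\left(A \right)} = A^{2} - 205 A$
$H{\left(p{\left(-13,5 \right)} \right)} - N{\left(-222,-77 \right)} = 0 \left(-205 + 0\right) - -222 = 0 \left(-205\right) + 222 = 0 + 222 = 222$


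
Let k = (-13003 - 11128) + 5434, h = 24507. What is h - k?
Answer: 43204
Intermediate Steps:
k = -18697 (k = -24131 + 5434 = -18697)
h - k = 24507 - 1*(-18697) = 24507 + 18697 = 43204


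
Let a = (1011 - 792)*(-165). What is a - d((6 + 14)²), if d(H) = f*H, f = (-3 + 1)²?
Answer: -37735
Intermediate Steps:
f = 4 (f = (-2)² = 4)
d(H) = 4*H
a = -36135 (a = 219*(-165) = -36135)
a - d((6 + 14)²) = -36135 - 4*(6 + 14)² = -36135 - 4*20² = -36135 - 4*400 = -36135 - 1*1600 = -36135 - 1600 = -37735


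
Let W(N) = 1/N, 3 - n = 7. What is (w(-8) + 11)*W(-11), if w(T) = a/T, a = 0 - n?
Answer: -21/22 ≈ -0.95455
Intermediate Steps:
n = -4 (n = 3 - 1*7 = 3 - 7 = -4)
a = 4 (a = 0 - 1*(-4) = 0 + 4 = 4)
w(T) = 4/T
(w(-8) + 11)*W(-11) = (4/(-8) + 11)/(-11) = (4*(-⅛) + 11)*(-1/11) = (-½ + 11)*(-1/11) = (21/2)*(-1/11) = -21/22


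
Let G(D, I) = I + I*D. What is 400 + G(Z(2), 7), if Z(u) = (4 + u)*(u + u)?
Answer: 575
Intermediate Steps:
Z(u) = 2*u*(4 + u) (Z(u) = (4 + u)*(2*u) = 2*u*(4 + u))
G(D, I) = I + D*I
400 + G(Z(2), 7) = 400 + 7*(1 + 2*2*(4 + 2)) = 400 + 7*(1 + 2*2*6) = 400 + 7*(1 + 24) = 400 + 7*25 = 400 + 175 = 575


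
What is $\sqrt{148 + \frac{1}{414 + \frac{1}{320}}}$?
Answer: $\frac{18 \sqrt{8017352677}}{132481} \approx 12.166$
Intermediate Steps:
$\sqrt{148 + \frac{1}{414 + \frac{1}{320}}} = \sqrt{148 + \frac{1}{\frac{132481}{320}}} = \sqrt{148 + \frac{320}{132481}} = \sqrt{\frac{19607508}{132481}} = \frac{18 \sqrt{8017352677}}{132481}$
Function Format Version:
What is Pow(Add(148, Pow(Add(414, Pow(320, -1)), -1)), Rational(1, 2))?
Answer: Mul(Rational(18, 132481), Pow(8017352677, Rational(1, 2))) ≈ 12.166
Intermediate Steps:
Pow(Add(148, Pow(Add(414, Pow(320, -1)), -1)), Rational(1, 2)) = Pow(Add(148, Pow(Add(414, Rational(1, 320)), -1)), Rational(1, 2)) = Pow(Add(148, Pow(Rational(132481, 320), -1)), Rational(1, 2)) = Pow(Add(148, Rational(320, 132481)), Rational(1, 2)) = Pow(Rational(19607508, 132481), Rational(1, 2)) = Mul(Rational(18, 132481), Pow(8017352677, Rational(1, 2)))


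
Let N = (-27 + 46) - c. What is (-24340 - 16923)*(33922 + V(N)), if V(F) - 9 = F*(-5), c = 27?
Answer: -1401745373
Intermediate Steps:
N = -8 (N = (-27 + 46) - 1*27 = 19 - 27 = -8)
V(F) = 9 - 5*F (V(F) = 9 + F*(-5) = 9 - 5*F)
(-24340 - 16923)*(33922 + V(N)) = (-24340 - 16923)*(33922 + (9 - 5*(-8))) = -41263*(33922 + (9 + 40)) = -41263*(33922 + 49) = -41263*33971 = -1401745373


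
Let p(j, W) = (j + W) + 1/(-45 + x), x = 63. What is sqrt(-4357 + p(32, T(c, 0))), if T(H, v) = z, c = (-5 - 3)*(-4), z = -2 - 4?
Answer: I*sqrt(155914)/6 ≈ 65.81*I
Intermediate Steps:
z = -6
c = 32 (c = -8*(-4) = 32)
T(H, v) = -6
p(j, W) = 1/18 + W + j (p(j, W) = (j + W) + 1/(-45 + 63) = (W + j) + 1/18 = 1/18 + W + j)
sqrt(-4357 + p(32, T(c, 0))) = sqrt(-4357 + (1/18 - 6 + 32)) = sqrt(-4357 + 469/18) = sqrt(-77957/18) = I*sqrt(155914)/6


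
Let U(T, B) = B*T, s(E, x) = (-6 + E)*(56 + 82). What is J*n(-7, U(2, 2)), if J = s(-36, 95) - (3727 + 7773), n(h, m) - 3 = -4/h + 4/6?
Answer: -1539344/21 ≈ -73302.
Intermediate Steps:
s(E, x) = -828 + 138*E (s(E, x) = (-6 + E)*138 = -828 + 138*E)
n(h, m) = 11/3 - 4/h (n(h, m) = 3 + (-4/h + 4/6) = 3 + (-4/h + 4*(1/6)) = 3 + (-4/h + 2/3) = 3 + (2/3 - 4/h) = 11/3 - 4/h)
J = -17296 (J = (-828 + 138*(-36)) - (3727 + 7773) = (-828 - 4968) - 1*11500 = -5796 - 11500 = -17296)
J*n(-7, U(2, 2)) = -17296*(11/3 - 4/(-7)) = -17296*(11/3 - 4*(-1/7)) = -17296*(11/3 + 4/7) = -17296*89/21 = -1539344/21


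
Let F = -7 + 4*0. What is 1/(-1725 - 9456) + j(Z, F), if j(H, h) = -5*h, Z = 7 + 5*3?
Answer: 391334/11181 ≈ 35.000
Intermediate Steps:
Z = 22 (Z = 7 + 15 = 22)
F = -7 (F = -7 + 0 = -7)
1/(-1725 - 9456) + j(Z, F) = 1/(-1725 - 9456) - 5*(-7) = 1/(-11181) + 35 = -1/11181 + 35 = 391334/11181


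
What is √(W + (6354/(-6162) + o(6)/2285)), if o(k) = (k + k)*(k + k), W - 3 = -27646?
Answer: 14*I*√776707696042915/2346695 ≈ 166.26*I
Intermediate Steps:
W = -27643 (W = 3 - 27646 = -27643)
o(k) = 4*k² (o(k) = (2*k)*(2*k) = 4*k²)
√(W + (6354/(-6162) + o(6)/2285)) = √(-27643 + (6354/(-6162) + (4*6²)/2285)) = √(-27643 + (6354*(-1/6162) + (4*36)*(1/2285))) = √(-27643 + (-1059/1027 + 144*(1/2285))) = √(-27643 + (-1059/1027 + 144/2285)) = √(-27643 - 2271927/2346695) = √(-64871961812/2346695) = 14*I*√776707696042915/2346695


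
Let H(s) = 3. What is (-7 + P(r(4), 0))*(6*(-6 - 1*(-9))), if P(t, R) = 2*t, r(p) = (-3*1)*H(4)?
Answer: -450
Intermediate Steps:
r(p) = -9 (r(p) = -3*1*3 = -3*3 = -9)
(-7 + P(r(4), 0))*(6*(-6 - 1*(-9))) = (-7 + 2*(-9))*(6*(-6 - 1*(-9))) = (-7 - 18)*(6*(-6 + 9)) = -150*3 = -25*18 = -450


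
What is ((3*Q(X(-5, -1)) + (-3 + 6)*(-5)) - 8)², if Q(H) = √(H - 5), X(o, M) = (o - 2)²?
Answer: 925 - 276*√11 ≈ 9.6116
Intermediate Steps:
X(o, M) = (-2 + o)²
Q(H) = √(-5 + H)
((3*Q(X(-5, -1)) + (-3 + 6)*(-5)) - 8)² = ((3*√(-5 + (-2 - 5)²) + (-3 + 6)*(-5)) - 8)² = ((3*√(-5 + (-7)²) + 3*(-5)) - 8)² = ((3*√(-5 + 49) - 15) - 8)² = ((3*√44 - 15) - 8)² = ((3*(2*√11) - 15) - 8)² = ((6*√11 - 15) - 8)² = ((-15 + 6*√11) - 8)² = (-23 + 6*√11)²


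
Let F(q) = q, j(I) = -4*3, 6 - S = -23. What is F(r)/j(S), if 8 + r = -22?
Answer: 5/2 ≈ 2.5000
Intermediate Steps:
S = 29 (S = 6 - 1*(-23) = 6 + 23 = 29)
r = -30 (r = -8 - 22 = -30)
j(I) = -12
F(r)/j(S) = -30/(-12) = -30*(-1/12) = 5/2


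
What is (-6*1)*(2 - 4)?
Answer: 12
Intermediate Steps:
(-6*1)*(2 - 4) = -6*(-2) = 12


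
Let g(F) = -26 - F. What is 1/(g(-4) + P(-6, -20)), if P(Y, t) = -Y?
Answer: -1/16 ≈ -0.062500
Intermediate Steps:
1/(g(-4) + P(-6, -20)) = 1/((-26 - 1*(-4)) - 1*(-6)) = 1/((-26 + 4) + 6) = 1/(-22 + 6) = 1/(-16) = -1/16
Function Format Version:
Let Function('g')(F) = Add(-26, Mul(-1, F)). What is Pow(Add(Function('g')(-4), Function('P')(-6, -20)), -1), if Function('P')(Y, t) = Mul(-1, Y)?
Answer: Rational(-1, 16) ≈ -0.062500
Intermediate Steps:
Pow(Add(Function('g')(-4), Function('P')(-6, -20)), -1) = Pow(Add(Add(-26, Mul(-1, -4)), Mul(-1, -6)), -1) = Pow(Add(Add(-26, 4), 6), -1) = Pow(Add(-22, 6), -1) = Pow(-16, -1) = Rational(-1, 16)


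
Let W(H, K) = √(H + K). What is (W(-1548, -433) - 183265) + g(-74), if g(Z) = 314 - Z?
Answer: -182877 + I*√1981 ≈ -1.8288e+5 + 44.508*I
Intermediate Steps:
(W(-1548, -433) - 183265) + g(-74) = (√(-1548 - 433) - 183265) + (314 - 1*(-74)) = (√(-1981) - 183265) + (314 + 74) = (I*√1981 - 183265) + 388 = (-183265 + I*√1981) + 388 = -182877 + I*√1981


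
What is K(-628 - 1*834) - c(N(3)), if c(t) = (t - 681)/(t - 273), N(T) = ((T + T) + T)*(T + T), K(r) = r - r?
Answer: -209/73 ≈ -2.8630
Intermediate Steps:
K(r) = 0
N(T) = 6*T**2 (N(T) = (2*T + T)*(2*T) = (3*T)*(2*T) = 6*T**2)
c(t) = (-681 + t)/(-273 + t)
K(-628 - 1*834) - c(N(3)) = 0 - (-681 + 6*3**2)/(-273 + 6*3**2) = 0 - (-681 + 6*9)/(-273 + 6*9) = 0 - (-681 + 54)/(-273 + 54) = 0 - (-627)/(-219) = 0 - (-1)*(-627)/219 = 0 - 1*209/73 = 0 - 209/73 = -209/73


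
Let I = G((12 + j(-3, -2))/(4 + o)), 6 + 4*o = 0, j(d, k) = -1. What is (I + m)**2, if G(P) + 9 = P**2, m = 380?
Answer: 95238081/625 ≈ 1.5238e+5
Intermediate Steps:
o = -3/2 (o = -3/2 + (1/4)*0 = -3/2 + 0 = -3/2 ≈ -1.5000)
G(P) = -9 + P**2
I = 259/25 (I = -9 + ((12 - 1)/(4 - 3/2))**2 = -9 + (11/(5/2))**2 = -9 + (11*(2/5))**2 = -9 + (22/5)**2 = -9 + 484/25 = 259/25 ≈ 10.360)
(I + m)**2 = (259/25 + 380)**2 = (9759/25)**2 = 95238081/625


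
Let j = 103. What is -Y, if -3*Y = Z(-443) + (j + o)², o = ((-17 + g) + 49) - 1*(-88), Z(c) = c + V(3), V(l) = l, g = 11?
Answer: 54316/3 ≈ 18105.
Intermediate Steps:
Z(c) = 3 + c (Z(c) = c + 3 = 3 + c)
o = 131 (o = ((-17 + 11) + 49) - 1*(-88) = (-6 + 49) + 88 = 43 + 88 = 131)
Y = -54316/3 (Y = -((3 - 443) + (103 + 131)²)/3 = -(-440 + 234²)/3 = -(-440 + 54756)/3 = -⅓*54316 = -54316/3 ≈ -18105.)
-Y = -1*(-54316/3) = 54316/3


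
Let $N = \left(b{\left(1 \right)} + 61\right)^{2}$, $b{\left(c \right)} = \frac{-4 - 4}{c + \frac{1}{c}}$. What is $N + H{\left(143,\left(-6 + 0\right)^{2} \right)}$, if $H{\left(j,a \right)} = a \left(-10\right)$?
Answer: $2889$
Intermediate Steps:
$b{\left(c \right)} = - \frac{8}{c + \frac{1}{c}}$
$H{\left(j,a \right)} = - 10 a$
$N = 3249$ ($N = \left(\left(-8\right) 1 \frac{1}{1 + 1^{2}} + 61\right)^{2} = \left(\left(-8\right) 1 \frac{1}{1 + 1} + 61\right)^{2} = \left(\left(-8\right) 1 \cdot \frac{1}{2} + 61\right)^{2} = \left(-4 + 61\right)^{2} = 57^{2} = 3249$)
$N + H{\left(143,\left(-6 + 0\right)^{2} \right)} = 3249 - 10 \left(-6 + 0\right)^{2} = 3249 - 10 \left(-6\right)^{2} = 3249 - 360 = 2889$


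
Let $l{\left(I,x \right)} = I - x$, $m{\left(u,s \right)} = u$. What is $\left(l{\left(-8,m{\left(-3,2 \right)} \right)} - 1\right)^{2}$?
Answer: $36$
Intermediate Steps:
$\left(l{\left(-8,m{\left(-3,2 \right)} \right)} - 1\right)^{2} = \left(\left(-8 - -3\right) - 1\right)^{2} = \left(\left(-8 + 3\right) - 1\right)^{2} = \left(-5 - 1\right)^{2} = \left(-6\right)^{2} = 36$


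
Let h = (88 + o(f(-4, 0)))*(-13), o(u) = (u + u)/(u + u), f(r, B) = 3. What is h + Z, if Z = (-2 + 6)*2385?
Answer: 8383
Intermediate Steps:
o(u) = 1 (o(u) = (2*u)/((2*u)) = (2*u)*(1/(2*u)) = 1)
h = -1157 (h = (88 + 1)*(-13) = 89*(-13) = -1157)
Z = 9540 (Z = 4*2385 = 9540)
h + Z = -1157 + 9540 = 8383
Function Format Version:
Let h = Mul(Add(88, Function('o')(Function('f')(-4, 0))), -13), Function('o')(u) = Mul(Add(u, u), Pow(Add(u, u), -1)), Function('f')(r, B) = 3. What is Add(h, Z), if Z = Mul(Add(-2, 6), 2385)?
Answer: 8383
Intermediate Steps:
Function('o')(u) = 1 (Function('o')(u) = Mul(Mul(2, u), Pow(Mul(2, u), -1)) = Mul(Mul(2, u), Mul(Rational(1, 2), Pow(u, -1))) = 1)
h = -1157 (h = Mul(Add(88, 1), -13) = Mul(89, -13) = -1157)
Z = 9540 (Z = Mul(4, 2385) = 9540)
Add(h, Z) = Add(-1157, 9540) = 8383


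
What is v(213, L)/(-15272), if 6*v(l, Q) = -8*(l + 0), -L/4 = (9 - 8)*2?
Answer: 71/3818 ≈ 0.018596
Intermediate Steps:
L = -8 (L = -4*(9 - 8)*2 = -4*2 = -8)
v(l, Q) = -4*l/3 (v(l, Q) = (-8*(l + 0))/6 = (-8*l)/6 = -4*l/3)
v(213, L)/(-15272) = -4/3*213/(-15272) = -284*(-1/15272) = 71/3818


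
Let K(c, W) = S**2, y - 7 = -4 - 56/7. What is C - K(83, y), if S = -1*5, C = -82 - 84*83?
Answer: -7079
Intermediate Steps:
C = -7054 (C = -82 - 6972 = -7054)
S = -5
y = -5 (y = 7 + (-4 - 56/7) = 7 + (-4 - 7*8/7) = 7 + (-4 - 8) = 7 - 12 = -5)
K(c, W) = 25 (K(c, W) = (-5)**2 = 25)
C - K(83, y) = -7054 - 1*25 = -7054 - 25 = -7079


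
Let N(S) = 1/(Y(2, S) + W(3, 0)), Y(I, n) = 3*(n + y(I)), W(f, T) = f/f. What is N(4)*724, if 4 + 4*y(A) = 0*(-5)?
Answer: 362/5 ≈ 72.400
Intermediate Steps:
W(f, T) = 1
y(A) = -1 (y(A) = -1 + (0*(-5))/4 = -1 + (1/4)*0 = -1 + 0 = -1)
Y(I, n) = -3 + 3*n (Y(I, n) = 3*(n - 1) = 3*(-1 + n) = -3 + 3*n)
N(S) = 1/(-2 + 3*S) (N(S) = 1/((-3 + 3*S) + 1) = 1/(-2 + 3*S))
N(4)*724 = 724/(-2 + 3*4) = 724/(-2 + 12) = 724/10 = (1/10)*724 = 362/5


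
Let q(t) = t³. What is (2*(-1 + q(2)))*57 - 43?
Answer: 755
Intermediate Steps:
(2*(-1 + q(2)))*57 - 43 = (2*(-1 + 2³))*57 - 43 = (2*(-1 + 8))*57 - 43 = (2*7)*57 - 43 = 14*57 - 43 = 798 - 43 = 755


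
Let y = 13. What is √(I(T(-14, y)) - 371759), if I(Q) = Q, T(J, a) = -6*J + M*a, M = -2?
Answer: I*√371701 ≈ 609.67*I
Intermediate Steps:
T(J, a) = -6*J - 2*a
√(I(T(-14, y)) - 371759) = √((-6*(-14) - 2*13) - 371759) = √((84 - 26) - 371759) = √(58 - 371759) = √(-371701) = I*√371701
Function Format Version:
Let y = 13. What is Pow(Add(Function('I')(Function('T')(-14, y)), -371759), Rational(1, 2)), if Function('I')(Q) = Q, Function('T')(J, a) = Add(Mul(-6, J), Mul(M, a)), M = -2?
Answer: Mul(I, Pow(371701, Rational(1, 2))) ≈ Mul(609.67, I)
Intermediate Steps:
Function('T')(J, a) = Add(Mul(-6, J), Mul(-2, a))
Pow(Add(Function('I')(Function('T')(-14, y)), -371759), Rational(1, 2)) = Pow(Add(Add(Mul(-6, -14), Mul(-2, 13)), -371759), Rational(1, 2)) = Pow(Add(Add(84, -26), -371759), Rational(1, 2)) = Pow(Add(58, -371759), Rational(1, 2)) = Pow(-371701, Rational(1, 2)) = Mul(I, Pow(371701, Rational(1, 2)))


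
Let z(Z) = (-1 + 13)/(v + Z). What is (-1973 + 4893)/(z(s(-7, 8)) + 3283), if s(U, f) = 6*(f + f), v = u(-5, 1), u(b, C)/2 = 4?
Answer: 75920/85361 ≈ 0.88940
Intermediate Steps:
u(b, C) = 8 (u(b, C) = 2*4 = 8)
v = 8
s(U, f) = 12*f (s(U, f) = 6*(2*f) = 12*f)
z(Z) = 12/(8 + Z) (z(Z) = (-1 + 13)/(8 + Z) = 12/(8 + Z))
(-1973 + 4893)/(z(s(-7, 8)) + 3283) = (-1973 + 4893)/(12/(8 + 12*8) + 3283) = 2920/(12/(8 + 96) + 3283) = 2920/(12/104 + 3283) = 2920/(12*(1/104) + 3283) = 2920/(3/26 + 3283) = 2920/(85361/26) = 2920*(26/85361) = 75920/85361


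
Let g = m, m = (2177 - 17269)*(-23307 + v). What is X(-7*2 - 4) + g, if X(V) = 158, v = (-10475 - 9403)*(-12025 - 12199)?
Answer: -7266818600422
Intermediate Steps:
v = 481524672 (v = -19878*(-24224) = 481524672)
m = -7266818600580 (m = (2177 - 17269)*(-23307 + 481524672) = -15092*481501365 = -7266818600580)
g = -7266818600580
X(-7*2 - 4) + g = 158 - 7266818600580 = -7266818600422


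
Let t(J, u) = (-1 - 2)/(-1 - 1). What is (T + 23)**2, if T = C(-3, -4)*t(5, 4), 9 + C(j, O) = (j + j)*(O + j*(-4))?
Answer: 15625/4 ≈ 3906.3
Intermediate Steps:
C(j, O) = -9 + 2*j*(O - 4*j) (C(j, O) = -9 + (j + j)*(O + j*(-4)) = -9 + (2*j)*(O - 4*j) = -9 + 2*j*(O - 4*j))
t(J, u) = 3/2 (t(J, u) = -3/(-2) = -3*(-1/2) = 3/2)
T = -171/2 (T = (-9 - 8*(-3)**2 + 2*(-4)*(-3))*(3/2) = (-9 - 8*9 + 24)*(3/2) = (-9 - 72 + 24)*(3/2) = -57*3/2 = -171/2 ≈ -85.500)
(T + 23)**2 = (-171/2 + 23)**2 = (-125/2)**2 = 15625/4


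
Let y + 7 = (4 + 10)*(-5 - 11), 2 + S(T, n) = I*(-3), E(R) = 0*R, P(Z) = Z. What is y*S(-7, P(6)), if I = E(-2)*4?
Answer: 462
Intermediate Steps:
E(R) = 0
I = 0 (I = 0*4 = 0)
S(T, n) = -2 (S(T, n) = -2 + 0*(-3) = -2 + 0 = -2)
y = -231 (y = -7 + (4 + 10)*(-5 - 11) = -7 + 14*(-16) = -7 - 224 = -231)
y*S(-7, P(6)) = -231*(-2) = 462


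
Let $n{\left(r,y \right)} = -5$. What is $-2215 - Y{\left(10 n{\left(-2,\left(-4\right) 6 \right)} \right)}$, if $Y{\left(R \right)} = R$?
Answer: $-2165$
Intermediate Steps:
$-2215 - Y{\left(10 n{\left(-2,\left(-4\right) 6 \right)} \right)} = -2215 - 10 \left(-5\right) = -2215 - -50 = -2215 + 50 = -2165$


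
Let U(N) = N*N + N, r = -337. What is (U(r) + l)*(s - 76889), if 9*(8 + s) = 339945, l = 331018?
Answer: -52144288000/3 ≈ -1.7381e+10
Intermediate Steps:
s = 113291/3 (s = -8 + (⅑)*339945 = -8 + 113315/3 = 113291/3 ≈ 37764.)
U(N) = N + N² (U(N) = N² + N = N + N²)
(U(r) + l)*(s - 76889) = (-337*(1 - 337) + 331018)*(113291/3 - 76889) = (-337*(-336) + 331018)*(-117376/3) = (113232 + 331018)*(-117376/3) = 444250*(-117376/3) = -52144288000/3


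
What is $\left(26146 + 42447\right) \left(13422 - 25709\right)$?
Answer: $-842802191$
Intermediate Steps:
$\left(26146 + 42447\right) \left(13422 - 25709\right) = 68593 \left(-12287\right) = -842802191$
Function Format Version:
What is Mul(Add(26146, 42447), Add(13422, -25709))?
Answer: -842802191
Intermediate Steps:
Mul(Add(26146, 42447), Add(13422, -25709)) = Mul(68593, -12287) = -842802191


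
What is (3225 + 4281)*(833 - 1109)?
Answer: -2071656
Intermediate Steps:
(3225 + 4281)*(833 - 1109) = 7506*(-276) = -2071656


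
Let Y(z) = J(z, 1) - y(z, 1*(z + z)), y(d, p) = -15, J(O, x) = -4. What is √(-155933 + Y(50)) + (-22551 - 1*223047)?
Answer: -245598 + I*√155922 ≈ -2.456e+5 + 394.87*I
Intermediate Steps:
Y(z) = 11 (Y(z) = -4 - 1*(-15) = -4 + 15 = 11)
√(-155933 + Y(50)) + (-22551 - 1*223047) = √(-155933 + 11) + (-22551 - 1*223047) = √(-155922) + (-22551 - 223047) = I*√155922 - 245598 = -245598 + I*√155922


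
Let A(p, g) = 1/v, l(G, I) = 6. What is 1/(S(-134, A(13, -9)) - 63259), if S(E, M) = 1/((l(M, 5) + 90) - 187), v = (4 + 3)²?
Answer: -91/5756570 ≈ -1.5808e-5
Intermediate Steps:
v = 49 (v = 7² = 49)
A(p, g) = 1/49
S(E, M) = -1/91 (S(E, M) = 1/((6 + 90) - 187) = 1/(96 - 187) = 1/(-91) = -1/91)
1/(S(-134, A(13, -9)) - 63259) = 1/(-1/91 - 63259) = 1/(-5756570/91) = -91/5756570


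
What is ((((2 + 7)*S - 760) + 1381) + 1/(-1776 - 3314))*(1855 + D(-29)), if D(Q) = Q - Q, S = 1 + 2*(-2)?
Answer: 1121703289/1018 ≈ 1.1019e+6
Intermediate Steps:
S = -3 (S = 1 - 4 = -3)
D(Q) = 0
((((2 + 7)*S - 760) + 1381) + 1/(-1776 - 3314))*(1855 + D(-29)) = ((((2 + 7)*(-3) - 760) + 1381) + 1/(-1776 - 3314))*(1855 + 0) = (((9*(-3) - 760) + 1381) + 1/(-5090))*1855 = (((-27 - 760) + 1381) - 1/5090)*1855 = ((-787 + 1381) - 1/5090)*1855 = (594 - 1/5090)*1855 = (3023459/5090)*1855 = 1121703289/1018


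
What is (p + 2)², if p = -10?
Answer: 64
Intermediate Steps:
(p + 2)² = (-10 + 2)² = (-8)² = 64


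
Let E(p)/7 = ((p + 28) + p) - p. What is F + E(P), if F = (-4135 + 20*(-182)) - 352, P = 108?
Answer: -7175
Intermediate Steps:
F = -8127 (F = (-4135 - 3640) - 352 = -7775 - 352 = -8127)
E(p) = 196 + 7*p (E(p) = 7*(((p + 28) + p) - p) = 7*(((28 + p) + p) - p) = 7*((28 + 2*p) - p) = 7*(28 + p) = 196 + 7*p)
F + E(P) = -8127 + (196 + 7*108) = -8127 + (196 + 756) = -8127 + 952 = -7175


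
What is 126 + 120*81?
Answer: 9846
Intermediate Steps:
126 + 120*81 = 126 + 9720 = 9846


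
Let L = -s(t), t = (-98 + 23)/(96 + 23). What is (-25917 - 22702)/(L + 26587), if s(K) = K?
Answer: -5785661/3163928 ≈ -1.8286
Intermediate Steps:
t = -75/119 ≈ -0.63025
L = 75/119 (L = -1*(-75/119) = 75/119 ≈ 0.63025)
(-25917 - 22702)/(L + 26587) = (-25917 - 22702)/(75/119 + 26587) = -48619/3163928/119 = -48619*119/3163928 = -5785661/3163928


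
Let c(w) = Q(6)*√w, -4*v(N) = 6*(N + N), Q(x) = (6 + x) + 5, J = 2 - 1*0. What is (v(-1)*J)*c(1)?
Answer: 102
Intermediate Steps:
J = 2 (J = 2 + 0 = 2)
Q(x) = 11 + x
v(N) = -3*N (v(N) = -3*(N + N)/2 = -3*2*N/2 = -3*N)
c(w) = 17*√w (c(w) = (11 + 6)*√w = 17*√w)
(v(-1)*J)*c(1) = (-3*(-1)*2)*(17*√1) = (3*2)*(17*1) = 6*17 = 102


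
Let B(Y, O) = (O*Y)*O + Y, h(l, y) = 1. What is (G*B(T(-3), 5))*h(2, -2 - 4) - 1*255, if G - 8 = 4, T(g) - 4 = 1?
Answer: 1305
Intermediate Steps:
T(g) = 5 (T(g) = 4 + 1 = 5)
G = 12 (G = 8 + 4 = 12)
B(Y, O) = Y + Y*O² (B(Y, O) = Y*O² + Y = Y + Y*O²)
(G*B(T(-3), 5))*h(2, -2 - 4) - 1*255 = (12*(5*(1 + 5²)))*1 - 1*255 = (12*(5*(1 + 25)))*1 - 255 = (12*(5*26))*1 - 255 = (12*130)*1 - 255 = 1560*1 - 255 = 1560 - 255 = 1305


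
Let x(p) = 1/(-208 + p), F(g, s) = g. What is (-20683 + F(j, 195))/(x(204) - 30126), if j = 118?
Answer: 16452/24101 ≈ 0.68263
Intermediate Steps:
(-20683 + F(j, 195))/(x(204) - 30126) = (-20683 + 118)/(1/(-208 + 204) - 30126) = -20565/(1/(-4) - 30126) = -20565/(-¼ - 30126) = -20565/(-120505/4) = -20565*(-4/120505) = 16452/24101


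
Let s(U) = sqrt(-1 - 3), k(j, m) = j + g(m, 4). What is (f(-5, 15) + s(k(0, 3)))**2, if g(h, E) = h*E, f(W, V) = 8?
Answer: 60 + 32*I ≈ 60.0 + 32.0*I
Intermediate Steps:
g(h, E) = E*h
k(j, m) = j + 4*m
s(U) = 2*I (s(U) = sqrt(-4) = 2*I)
(f(-5, 15) + s(k(0, 3)))**2 = (8 + 2*I)**2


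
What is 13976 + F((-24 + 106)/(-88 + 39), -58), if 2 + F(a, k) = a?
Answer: 684644/49 ≈ 13972.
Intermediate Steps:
F(a, k) = -2 + a
13976 + F((-24 + 106)/(-88 + 39), -58) = 13976 + (-2 + (-24 + 106)/(-88 + 39)) = 13976 + (-2 + 82/(-49)) = 13976 + (-2 + 82*(-1/49)) = 13976 + (-2 - 82/49) = 13976 - 180/49 = 684644/49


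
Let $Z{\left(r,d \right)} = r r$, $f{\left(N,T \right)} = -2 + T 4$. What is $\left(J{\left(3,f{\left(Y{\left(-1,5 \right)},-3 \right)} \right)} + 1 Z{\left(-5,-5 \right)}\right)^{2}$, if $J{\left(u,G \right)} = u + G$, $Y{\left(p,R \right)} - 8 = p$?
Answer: $196$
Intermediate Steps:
$Y{\left(p,R \right)} = 8 + p$
$f{\left(N,T \right)} = -2 + 4 T$
$Z{\left(r,d \right)} = r^{2}$
$J{\left(u,G \right)} = G + u$
$\left(J{\left(3,f{\left(Y{\left(-1,5 \right)},-3 \right)} \right)} + 1 Z{\left(-5,-5 \right)}\right)^{2} = \left(\left(\left(-2 + 4 \left(-3\right)\right) + 3\right) + 1 \left(-5\right)^{2}\right)^{2} = \left(\left(\left(-2 - 12\right) + 3\right) + 1 \cdot 25\right)^{2} = \left(\left(-14 + 3\right) + 25\right)^{2} = \left(-11 + 25\right)^{2} = 14^{2} = 196$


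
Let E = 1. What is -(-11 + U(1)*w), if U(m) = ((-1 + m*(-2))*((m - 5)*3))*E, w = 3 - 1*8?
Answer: 191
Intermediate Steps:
w = -5 (w = 3 - 8 = -5)
U(m) = (-1 - 2*m)*(-15 + 3*m) (U(m) = ((-1 + m*(-2))*((m - 5)*3))*1 = ((-1 - 2*m)*((-5 + m)*3))*1 = ((-1 - 2*m)*(-15 + 3*m))*1 = (-1 - 2*m)*(-15 + 3*m))
-(-11 + U(1)*w) = -(-11 + (15 - 6*1**2 + 27*1)*(-5)) = -(-11 + (15 - 6*1 + 27)*(-5)) = -(-11 + (15 - 6 + 27)*(-5)) = -(-11 + 36*(-5)) = -(-11 - 180) = -1*(-191) = 191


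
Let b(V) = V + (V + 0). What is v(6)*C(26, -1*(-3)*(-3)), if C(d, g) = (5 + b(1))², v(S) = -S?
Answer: -294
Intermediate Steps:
b(V) = 2*V (b(V) = V + V = 2*V)
C(d, g) = 49 (C(d, g) = (5 + 2*1)² = (5 + 2)² = 7² = 49)
v(6)*C(26, -1*(-3)*(-3)) = -1*6*49 = -6*49 = -294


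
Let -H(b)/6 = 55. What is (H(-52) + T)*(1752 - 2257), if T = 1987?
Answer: -836785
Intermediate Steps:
H(b) = -330 (H(b) = -6*55 = -330)
(H(-52) + T)*(1752 - 2257) = (-330 + 1987)*(1752 - 2257) = 1657*(-505) = -836785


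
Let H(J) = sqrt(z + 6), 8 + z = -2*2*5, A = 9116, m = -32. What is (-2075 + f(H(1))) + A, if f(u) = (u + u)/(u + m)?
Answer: 3682465/523 - 32*I*sqrt(22)/523 ≈ 7041.0 - 0.28699*I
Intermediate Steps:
z = -28 (z = -8 - 2*2*5 = -8 - 4*5 = -8 - 20 = -28)
H(J) = I*sqrt(22) (H(J) = sqrt(-28 + 6) = sqrt(-22) = I*sqrt(22))
f(u) = 2*u/(-32 + u) (f(u) = (u + u)/(u - 32) = (2*u)/(-32 + u) = 2*u/(-32 + u))
(-2075 + f(H(1))) + A = (-2075 + 2*(I*sqrt(22))/(-32 + I*sqrt(22))) + 9116 = (-2075 + 2*I*sqrt(22)/(-32 + I*sqrt(22))) + 9116 = 7041 + 2*I*sqrt(22)/(-32 + I*sqrt(22))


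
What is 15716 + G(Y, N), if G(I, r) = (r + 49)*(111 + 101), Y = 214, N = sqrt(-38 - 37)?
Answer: 26104 + 1060*I*sqrt(3) ≈ 26104.0 + 1836.0*I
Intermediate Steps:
N = 5*I*sqrt(3) (N = sqrt(-75) = 5*I*sqrt(3) ≈ 8.6602*I)
G(I, r) = 10388 + 212*r (G(I, r) = (49 + r)*212 = 10388 + 212*r)
15716 + G(Y, N) = 15716 + (10388 + 212*(5*I*sqrt(3))) = 15716 + (10388 + 1060*I*sqrt(3)) = 26104 + 1060*I*sqrt(3)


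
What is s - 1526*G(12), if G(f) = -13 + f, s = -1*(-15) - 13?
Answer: 1528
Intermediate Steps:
s = 2 (s = 15 - 13 = 2)
s - 1526*G(12) = 2 - 1526*(-13 + 12) = 2 - 1526*(-1) = 2 + 1526 = 1528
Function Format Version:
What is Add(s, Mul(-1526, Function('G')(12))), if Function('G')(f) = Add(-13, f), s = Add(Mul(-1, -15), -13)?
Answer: 1528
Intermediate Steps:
s = 2 (s = Add(15, -13) = 2)
Add(s, Mul(-1526, Function('G')(12))) = Add(2, Mul(-1526, Add(-13, 12))) = Add(2, Mul(-1526, -1)) = Add(2, 1526) = 1528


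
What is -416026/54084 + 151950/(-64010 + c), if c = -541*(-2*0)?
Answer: -1742394403/173095842 ≈ -10.066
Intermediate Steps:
c = 0 (c = -0 = -541*0 = 0)
-416026/54084 + 151950/(-64010 + c) = -416026/54084 + 151950/(-64010 + 0) = -416026*1/54084 + 151950/(-64010) = -208013/27042 + 151950*(-1/64010) = -208013/27042 - 15195/6401 = -1742394403/173095842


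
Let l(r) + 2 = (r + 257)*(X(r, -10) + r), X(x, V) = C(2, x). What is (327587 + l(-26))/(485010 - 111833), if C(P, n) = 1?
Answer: 321810/373177 ≈ 0.86235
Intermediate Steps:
X(x, V) = 1
l(r) = -2 + (1 + r)*(257 + r) (l(r) = -2 + (r + 257)*(1 + r) = -2 + (257 + r)*(1 + r) = -2 + (1 + r)*(257 + r))
(327587 + l(-26))/(485010 - 111833) = (327587 + (255 + (-26)² + 258*(-26)))/(485010 - 111833) = (327587 + (255 + 676 - 6708))/373177 = (327587 - 5777)*(1/373177) = 321810*(1/373177) = 321810/373177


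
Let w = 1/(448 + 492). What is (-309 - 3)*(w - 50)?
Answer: 3665922/235 ≈ 15600.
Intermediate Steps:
w = 1/940 ≈ 0.0010638
(-309 - 3)*(w - 50) = (-309 - 3)*(1/940 - 50) = -312*(-46999/940) = 3665922/235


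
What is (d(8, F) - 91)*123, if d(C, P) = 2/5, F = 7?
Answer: -55719/5 ≈ -11144.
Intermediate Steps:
d(C, P) = 2/5 (d(C, P) = 2*(1/5) = 2/5)
(d(8, F) - 91)*123 = (2/5 - 91)*123 = -453/5*123 = -55719/5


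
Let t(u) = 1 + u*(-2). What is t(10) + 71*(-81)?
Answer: -5770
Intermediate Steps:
t(u) = 1 - 2*u
t(10) + 71*(-81) = (1 - 2*10) + 71*(-81) = (1 - 20) - 5751 = -19 - 5751 = -5770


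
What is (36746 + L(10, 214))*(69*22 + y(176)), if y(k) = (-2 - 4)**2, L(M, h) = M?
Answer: 57118824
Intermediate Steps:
y(k) = 36 (y(k) = (-6)**2 = 36)
(36746 + L(10, 214))*(69*22 + y(176)) = (36746 + 10)*(69*22 + 36) = 36756*(1518 + 36) = 36756*1554 = 57118824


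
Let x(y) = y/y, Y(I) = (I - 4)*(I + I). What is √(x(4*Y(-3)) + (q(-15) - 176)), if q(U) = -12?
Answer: I*√187 ≈ 13.675*I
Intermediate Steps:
Y(I) = 2*I*(-4 + I) (Y(I) = (-4 + I)*(2*I) = 2*I*(-4 + I))
x(y) = 1
√(x(4*Y(-3)) + (q(-15) - 176)) = √(1 + (-12 - 176)) = √(1 - 188) = √(-187) = I*√187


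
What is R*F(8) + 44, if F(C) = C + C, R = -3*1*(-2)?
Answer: 140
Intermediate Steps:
R = 6 (R = -3*(-2) = 6)
F(C) = 2*C
R*F(8) + 44 = 6*(2*8) + 44 = 6*16 + 44 = 96 + 44 = 140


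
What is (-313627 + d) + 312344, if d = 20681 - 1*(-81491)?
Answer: 100889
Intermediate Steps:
d = 102172 (d = 20681 + 81491 = 102172)
(-313627 + d) + 312344 = (-313627 + 102172) + 312344 = -211455 + 312344 = 100889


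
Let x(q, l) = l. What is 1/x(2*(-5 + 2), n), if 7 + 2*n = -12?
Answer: -2/19 ≈ -0.10526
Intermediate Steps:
n = -19/2 (n = -7/2 + (½)*(-12) = -7/2 - 6 = -19/2 ≈ -9.5000)
1/x(2*(-5 + 2), n) = 1/(-19/2) = -2/19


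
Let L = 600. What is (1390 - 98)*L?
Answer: 775200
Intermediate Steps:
(1390 - 98)*L = (1390 - 98)*600 = 1292*600 = 775200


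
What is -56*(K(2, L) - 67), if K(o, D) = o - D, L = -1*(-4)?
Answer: 3864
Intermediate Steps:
L = 4
-56*(K(2, L) - 67) = -56*((2 - 1*4) - 67) = -56*((2 - 4) - 67) = -56*(-2 - 67) = -56*(-69) = 3864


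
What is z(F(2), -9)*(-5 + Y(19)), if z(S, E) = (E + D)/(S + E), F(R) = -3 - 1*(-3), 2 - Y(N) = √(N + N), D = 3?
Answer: -2 - 2*√38/3 ≈ -6.1096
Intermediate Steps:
Y(N) = 2 - √2*√N (Y(N) = 2 - √(N + N) = 2 - √(2*N) = 2 - √2*√N)
F(R) = 0 (F(R) = -3 + 3 = 0)
z(S, E) = (3 + E)/(E + S) (z(S, E) = (E + 3)/(S + E) = (3 + E)/(E + S))
z(F(2), -9)*(-5 + Y(19)) = ((3 - 9)/(-9 + 0))*(-5 + (2 - √2*√19)) = (-6/(-9))*(-5 + (2 - √38)) = (-⅑*(-6))*(-3 - √38) = 2*(-3 - √38)/3 = -2 - 2*√38/3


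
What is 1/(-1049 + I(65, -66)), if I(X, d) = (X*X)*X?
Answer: 1/273576 ≈ 3.6553e-6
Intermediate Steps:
I(X, d) = X³ (I(X, d) = X²*X = X³)
1/(-1049 + I(65, -66)) = 1/(-1049 + 65³) = 1/(-1049 + 274625) = 1/273576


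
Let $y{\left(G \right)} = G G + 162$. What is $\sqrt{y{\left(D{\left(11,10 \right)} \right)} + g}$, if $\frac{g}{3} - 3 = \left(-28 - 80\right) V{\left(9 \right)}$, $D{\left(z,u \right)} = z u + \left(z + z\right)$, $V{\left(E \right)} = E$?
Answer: $3 \sqrt{1631} \approx 121.16$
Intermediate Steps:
$D{\left(z,u \right)} = 2 z + u z$ ($D{\left(z,u \right)} = u z + 2 z = 2 z + u z$)
$y{\left(G \right)} = 162 + G^{2}$ ($y{\left(G \right)} = G^{2} + 162 = 162 + G^{2}$)
$g = -2907$ ($g = 9 + 3 \left(-28 - 80\right) 9 = 9 + 3 \left(\left(-108\right) 9\right) = 9 + 3 \left(-972\right) = 9 - 2916 = -2907$)
$\sqrt{y{\left(D{\left(11,10 \right)} \right)} + g} = \sqrt{\left(162 + \left(11 \left(2 + 10\right)\right)^{2}\right) - 2907} = \sqrt{\left(162 + \left(11 \cdot 12\right)^{2}\right) - 2907} = \sqrt{\left(162 + 132^{2}\right) - 2907} = \sqrt{\left(162 + 17424\right) - 2907} = \sqrt{17586 - 2907} = \sqrt{14679} = 3 \sqrt{1631}$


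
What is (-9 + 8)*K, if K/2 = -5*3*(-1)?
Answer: -30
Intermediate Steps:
K = 30 (K = 2*(-5*3*(-1)) = 2*(-15*(-1)) = 2*15 = 30)
(-9 + 8)*K = (-9 + 8)*30 = -1*30 = -30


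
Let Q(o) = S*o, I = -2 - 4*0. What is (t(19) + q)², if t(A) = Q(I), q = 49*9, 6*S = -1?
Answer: 1752976/9 ≈ 1.9478e+5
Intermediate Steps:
S = -⅙ (S = (⅙)*(-1) = -⅙ ≈ -0.16667)
q = 441
I = -2 (I = -2 - 1*0 = -2 + 0 = -2)
Q(o) = -o/6
t(A) = ⅓ (t(A) = -⅙*(-2) = ⅓)
(t(19) + q)² = (⅓ + 441)² = (1324/3)² = 1752976/9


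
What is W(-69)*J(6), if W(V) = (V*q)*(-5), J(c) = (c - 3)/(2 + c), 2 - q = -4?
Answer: 3105/4 ≈ 776.25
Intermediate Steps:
q = 6 (q = 2 - 1*(-4) = 2 + 4 = 6)
J(c) = (-3 + c)/(2 + c)
W(V) = -30*V (W(V) = (V*6)*(-5) = (6*V)*(-5) = -30*V)
W(-69)*J(6) = (-30*(-69))*((-3 + 6)/(2 + 6)) = 2070*(3/8) = 3105/4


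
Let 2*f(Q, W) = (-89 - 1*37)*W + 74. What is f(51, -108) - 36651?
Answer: -29810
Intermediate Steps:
f(Q, W) = 37 - 63*W (f(Q, W) = ((-89 - 1*37)*W + 74)/2 = ((-89 - 37)*W + 74)/2 = (-126*W + 74)/2 = (74 - 126*W)/2 = 37 - 63*W)
f(51, -108) - 36651 = (37 - 63*(-108)) - 36651 = (37 + 6804) - 36651 = 6841 - 36651 = -29810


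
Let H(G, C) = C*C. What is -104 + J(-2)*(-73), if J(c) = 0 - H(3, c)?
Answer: 188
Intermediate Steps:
H(G, C) = C²
J(c) = -c² (J(c) = 0 - c² = -c²)
-104 + J(-2)*(-73) = -104 - 1*(-2)²*(-73) = -104 - 1*4*(-73) = -104 - 4*(-73) = -104 + 292 = 188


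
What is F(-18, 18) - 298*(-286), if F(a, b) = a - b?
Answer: 85192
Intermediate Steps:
F(-18, 18) - 298*(-286) = (-18 - 1*18) - 298*(-286) = (-18 - 18) + 85228 = -36 + 85228 = 85192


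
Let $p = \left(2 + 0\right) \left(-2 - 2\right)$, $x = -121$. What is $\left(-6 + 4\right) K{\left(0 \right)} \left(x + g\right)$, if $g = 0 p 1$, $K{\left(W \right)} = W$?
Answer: $0$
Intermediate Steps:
$p = -8$ ($p = 2 \left(-4\right) = -8$)
$g = 0$ ($g = 0 \left(-8\right) 1 = 0 \cdot 1 = 0$)
$\left(-6 + 4\right) K{\left(0 \right)} \left(x + g\right) = \left(-6 + 4\right) 0 \left(-121 + 0\right) = \left(-2\right) 0 \left(-121\right) = 0 \left(-121\right) = 0$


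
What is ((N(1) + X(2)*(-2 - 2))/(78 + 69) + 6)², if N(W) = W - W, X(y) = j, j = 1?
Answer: 770884/21609 ≈ 35.674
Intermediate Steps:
X(y) = 1
N(W) = 0
((N(1) + X(2)*(-2 - 2))/(78 + 69) + 6)² = ((0 + 1*(-2 - 2))/(78 + 69) + 6)² = ((0 + 1*(-4))/147 + 6)² = ((0 - 4)*(1/147) + 6)² = (-4*1/147 + 6)² = (-4/147 + 6)² = (878/147)² = 770884/21609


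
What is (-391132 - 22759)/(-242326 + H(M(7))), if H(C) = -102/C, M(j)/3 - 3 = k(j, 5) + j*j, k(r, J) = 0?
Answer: 10761166/6300493 ≈ 1.7080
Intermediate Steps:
M(j) = 9 + 3*j² (M(j) = 9 + 3*(0 + j*j) = 9 + 3*(0 + j²) = 9 + 3*j²)
(-391132 - 22759)/(-242326 + H(M(7))) = (-391132 - 22759)/(-242326 - 102/(9 + 3*7²)) = -413891/(-242326 - 102/(9 + 3*49)) = -413891/(-242326 - 102/(9 + 147)) = -413891/(-242326 - 102/156) = -413891/(-242326 - 102*1/156) = -413891/(-242326 - 17/26) = -413891/(-6300493/26) = -413891*(-26/6300493) = 10761166/6300493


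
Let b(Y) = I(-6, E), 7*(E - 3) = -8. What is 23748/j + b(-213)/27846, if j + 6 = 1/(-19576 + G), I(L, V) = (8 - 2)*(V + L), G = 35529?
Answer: -12307762631821/3109558179 ≈ -3958.0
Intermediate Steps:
E = 13/7 (E = 3 + (1/7)*(-8) = 3 - 8/7 = 13/7 ≈ 1.8571)
I(L, V) = 6*L + 6*V (I(L, V) = 6*(L + V) = 6*L + 6*V)
b(Y) = -174/7 (b(Y) = 6*(-6) + 6*(13/7) = -36 + 78/7 = -174/7)
j = -95717/15953 (j = -6 + 1/(-19576 + 35529) = -6 + 1/15953 = -95717/15953 ≈ -5.9999)
23748/j + b(-213)/27846 = 23748/(-95717/15953) - 174/7/27846 = 23748*(-15953/95717) - 174/7*1/27846 = -378851844/95717 - 29/32487 = -12307762631821/3109558179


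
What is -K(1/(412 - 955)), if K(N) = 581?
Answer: -581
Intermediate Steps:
-K(1/(412 - 955)) = -1*581 = -581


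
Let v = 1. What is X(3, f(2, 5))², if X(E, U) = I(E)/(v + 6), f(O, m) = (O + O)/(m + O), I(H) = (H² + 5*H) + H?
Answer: 729/49 ≈ 14.878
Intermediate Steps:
I(H) = H² + 6*H
f(O, m) = 2*O/(O + m) (f(O, m) = (2*O)/(O + m) = 2*O/(O + m))
X(E, U) = E*(6 + E)/7 (X(E, U) = (E*(6 + E))/(1 + 6) = (E*(6 + E))/7 = (E*(6 + E))*(⅐) = E*(6 + E)/7)
X(3, f(2, 5))² = ((⅐)*3*(6 + 3))² = ((⅐)*3*9)² = (27/7)² = 729/49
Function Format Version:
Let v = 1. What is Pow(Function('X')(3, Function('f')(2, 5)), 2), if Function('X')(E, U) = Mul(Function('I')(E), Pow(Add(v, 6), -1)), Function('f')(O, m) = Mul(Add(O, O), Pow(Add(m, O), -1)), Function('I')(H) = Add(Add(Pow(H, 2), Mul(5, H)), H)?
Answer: Rational(729, 49) ≈ 14.878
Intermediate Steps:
Function('I')(H) = Add(Pow(H, 2), Mul(6, H))
Function('f')(O, m) = Mul(2, O, Pow(Add(O, m), -1)) (Function('f')(O, m) = Mul(Mul(2, O), Pow(Add(O, m), -1)) = Mul(2, O, Pow(Add(O, m), -1)))
Function('X')(E, U) = Mul(Rational(1, 7), E, Add(6, E)) (Function('X')(E, U) = Mul(Mul(E, Add(6, E)), Pow(Add(1, 6), -1)) = Mul(Mul(E, Add(6, E)), Pow(7, -1)) = Mul(Mul(E, Add(6, E)), Rational(1, 7)) = Mul(Rational(1, 7), E, Add(6, E)))
Pow(Function('X')(3, Function('f')(2, 5)), 2) = Pow(Mul(Rational(1, 7), 3, Add(6, 3)), 2) = Pow(Mul(Rational(1, 7), 3, 9), 2) = Pow(Rational(27, 7), 2) = Rational(729, 49)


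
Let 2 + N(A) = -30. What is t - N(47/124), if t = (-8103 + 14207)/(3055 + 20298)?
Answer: 753400/23353 ≈ 32.261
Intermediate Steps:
N(A) = -32 (N(A) = -2 - 30 = -32)
t = 6104/23353 ≈ 0.26138
t - N(47/124) = 6104/23353 - 1*(-32) = 6104/23353 + 32 = 753400/23353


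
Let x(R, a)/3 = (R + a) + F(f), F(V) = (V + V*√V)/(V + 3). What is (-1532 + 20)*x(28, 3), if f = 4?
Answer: -148392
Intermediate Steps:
F(V) = (V + V^(3/2))/(3 + V)
x(R, a) = 36/7 + 3*R + 3*a (x(R, a) = 3*((R + a) + (4 + 4^(3/2))/(3 + 4)) = 3*((R + a) + (4 + 8)/7) = 3*((R + a) + (⅐)*12) = 3*((R + a) + 12/7) = 3*(12/7 + R + a) = 36/7 + 3*R + 3*a)
(-1532 + 20)*x(28, 3) = (-1532 + 20)*(36/7 + 3*28 + 3*3) = -1512*(36/7 + 84 + 9) = -1512*687/7 = -148392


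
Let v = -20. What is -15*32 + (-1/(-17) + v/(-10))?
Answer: -8125/17 ≈ -477.94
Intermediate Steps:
-15*32 + (-1/(-17) + v/(-10)) = -15*32 + (-1/(-17) - 20/(-10)) = -480 + (-1*(-1/17) - 20*(-1/10)) = -480 + (1/17 + 2) = -480 + 35/17 = -8125/17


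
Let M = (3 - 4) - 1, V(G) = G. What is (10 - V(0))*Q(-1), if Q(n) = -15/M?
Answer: 75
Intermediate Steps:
M = -2 (M = -1 - 1 = -2)
Q(n) = 15/2 (Q(n) = -15/(-2) = -15*(-1/2) = 15/2)
(10 - V(0))*Q(-1) = (10 - 1*0)*(15/2) = (10 + 0)*(15/2) = 10*(15/2) = 75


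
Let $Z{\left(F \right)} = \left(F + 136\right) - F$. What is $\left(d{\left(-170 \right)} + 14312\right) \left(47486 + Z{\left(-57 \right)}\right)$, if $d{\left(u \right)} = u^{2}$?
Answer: $2057841864$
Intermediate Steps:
$Z{\left(F \right)} = 136$ ($Z{\left(F \right)} = \left(136 + F\right) - F = 136$)
$\left(d{\left(-170 \right)} + 14312\right) \left(47486 + Z{\left(-57 \right)}\right) = \left(\left(-170\right)^{2} + 14312\right) \left(47486 + 136\right) = \left(28900 + 14312\right) 47622 = 43212 \cdot 47622 = 2057841864$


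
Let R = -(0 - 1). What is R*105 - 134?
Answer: -29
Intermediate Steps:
R = 1 (R = -1*(-1) = 1)
R*105 - 134 = 1*105 - 134 = 105 - 134 = -29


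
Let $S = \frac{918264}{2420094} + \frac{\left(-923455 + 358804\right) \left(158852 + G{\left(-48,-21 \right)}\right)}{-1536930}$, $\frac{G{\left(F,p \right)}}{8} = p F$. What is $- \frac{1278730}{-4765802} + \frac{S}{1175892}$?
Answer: $\frac{533196956206780332691}{1663826392391047025010} \approx 0.32046$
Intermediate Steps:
$G{\left(F,p \right)} = 8 F p$ ($G{\left(F,p \right)} = 8 p F = 8 F p$)
$S = \frac{2111977255788178}{34439954365}$ ($S = \frac{918264}{2420094} + \frac{\left(-923455 + 358804\right) \left(158852 + 8 \left(-48\right) \left(-21\right)\right)}{-1536930} = 918264 \cdot \frac{1}{2420094} + - 564651 \left(158852 + 8064\right) \left(- \frac{1}{1536930}\right) = \frac{153044}{403349} + \left(-564651\right) 166916 \left(- \frac{1}{1536930}\right) = \frac{153044}{403349} - - \frac{5236071462}{85385} = \frac{153044}{403349} + \frac{5236071462}{85385} = \frac{2111977255788178}{34439954365} \approx 61323.0$)
$- \frac{1278730}{-4765802} + \frac{S}{1175892} = - \frac{1278730}{-4765802} + \frac{2111977255788178}{34439954365 \cdot 1175892} = \left(-1278730\right) \left(- \frac{1}{4765802}\right) + \frac{2111977255788178}{34439954365} \cdot \frac{1}{1175892} = \frac{639365}{2382901} + \frac{1055988627894089}{20248833409084290} = \frac{533196956206780332691}{1663826392391047025010}$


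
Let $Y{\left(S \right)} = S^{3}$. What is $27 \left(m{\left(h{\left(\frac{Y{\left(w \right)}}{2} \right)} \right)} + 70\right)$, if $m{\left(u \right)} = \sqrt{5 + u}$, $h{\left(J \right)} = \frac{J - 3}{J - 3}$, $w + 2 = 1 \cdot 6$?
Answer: $1890 + 27 \sqrt{6} \approx 1956.1$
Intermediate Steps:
$w = 4$ ($w = -2 + 1 \cdot 6 = -2 + 6 = 4$)
$h{\left(J \right)} = 1$ ($h{\left(J \right)} = \frac{-3 + J}{-3 + J} = 1$)
$27 \left(m{\left(h{\left(\frac{Y{\left(w \right)}}{2} \right)} \right)} + 70\right) = 27 \left(\sqrt{5 + 1} + 70\right) = 27 \left(\sqrt{6} + 70\right) = 27 \left(70 + \sqrt{6}\right) = 1890 + 27 \sqrt{6}$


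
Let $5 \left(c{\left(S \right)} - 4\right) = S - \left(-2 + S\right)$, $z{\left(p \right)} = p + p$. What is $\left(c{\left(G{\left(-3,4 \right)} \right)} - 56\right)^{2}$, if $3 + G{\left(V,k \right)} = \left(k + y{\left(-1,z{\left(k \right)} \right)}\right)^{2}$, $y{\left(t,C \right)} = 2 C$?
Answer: $\frac{66564}{25} \approx 2662.6$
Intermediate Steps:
$z{\left(p \right)} = 2 p$
$G{\left(V,k \right)} = -3 + 25 k^{2}$ ($G{\left(V,k \right)} = -3 + \left(k + 2 \cdot 2 k\right)^{2} = -3 + \left(k + 4 k\right)^{2} = -3 + \left(5 k\right)^{2} = -3 + 25 k^{2}$)
$c{\left(S \right)} = \frac{22}{5}$ ($c{\left(S \right)} = 4 + \frac{S - \left(-2 + S\right)}{5} = 4 + \frac{1}{5} \cdot 2 = 4 + \frac{2}{5} = \frac{22}{5}$)
$\left(c{\left(G{\left(-3,4 \right)} \right)} - 56\right)^{2} = \left(\frac{22}{5} - 56\right)^{2} = \left(- \frac{258}{5}\right)^{2} = \frac{66564}{25}$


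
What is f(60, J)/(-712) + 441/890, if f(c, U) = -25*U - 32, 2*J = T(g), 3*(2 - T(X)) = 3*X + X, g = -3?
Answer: 2299/3560 ≈ 0.64579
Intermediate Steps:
T(X) = 2 - 4*X/3 (T(X) = 2 - (3*X + X)/3 = 2 - 4*X/3)
J = 3 (J = (2 - 4/3*(-3))/2 = (2 + 4)/2 = (½)*6 = 3)
f(c, U) = -32 - 25*U
f(60, J)/(-712) + 441/890 = (-32 - 25*3)/(-712) + 441/890 = (-32 - 75)*(-1/712) + 441*(1/890) = -107*(-1/712) + 441/890 = 107/712 + 441/890 = 2299/3560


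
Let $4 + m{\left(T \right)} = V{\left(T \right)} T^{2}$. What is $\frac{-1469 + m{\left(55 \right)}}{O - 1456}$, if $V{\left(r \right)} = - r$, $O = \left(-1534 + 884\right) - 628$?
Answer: $\frac{83924}{1367} \approx 61.393$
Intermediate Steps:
$O = -1278$ ($O = -650 - 628 = -1278$)
$m{\left(T \right)} = -4 - T^{3}$ ($m{\left(T \right)} = -4 + - T T^{2} = -4 - T^{3}$)
$\frac{-1469 + m{\left(55 \right)}}{O - 1456} = \frac{-1469 - 166379}{-1278 - 1456} = \frac{-1469 - 166379}{-2734} = \left(-1469 - 166379\right) \left(- \frac{1}{2734}\right) = \left(-167848\right) \left(- \frac{1}{2734}\right) = \frac{83924}{1367}$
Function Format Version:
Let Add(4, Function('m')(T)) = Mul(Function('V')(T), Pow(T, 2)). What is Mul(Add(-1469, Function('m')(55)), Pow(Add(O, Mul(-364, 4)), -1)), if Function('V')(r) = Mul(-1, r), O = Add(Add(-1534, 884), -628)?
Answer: Rational(83924, 1367) ≈ 61.393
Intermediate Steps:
O = -1278 (O = Add(-650, -628) = -1278)
Function('m')(T) = Add(-4, Mul(-1, Pow(T, 3))) (Function('m')(T) = Add(-4, Mul(Mul(-1, T), Pow(T, 2))) = Add(-4, Mul(-1, Pow(T, 3))))
Mul(Add(-1469, Function('m')(55)), Pow(Add(O, Mul(-364, 4)), -1)) = Mul(Add(-1469, Add(-4, Mul(-1, Pow(55, 3)))), Pow(Add(-1278, Mul(-364, 4)), -1)) = Mul(Add(-1469, Add(-4, Mul(-1, 166375))), Pow(Add(-1278, -1456), -1)) = Mul(Add(-1469, Add(-4, -166375)), Pow(-2734, -1)) = Mul(Add(-1469, -166379), Rational(-1, 2734)) = Mul(-167848, Rational(-1, 2734)) = Rational(83924, 1367)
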